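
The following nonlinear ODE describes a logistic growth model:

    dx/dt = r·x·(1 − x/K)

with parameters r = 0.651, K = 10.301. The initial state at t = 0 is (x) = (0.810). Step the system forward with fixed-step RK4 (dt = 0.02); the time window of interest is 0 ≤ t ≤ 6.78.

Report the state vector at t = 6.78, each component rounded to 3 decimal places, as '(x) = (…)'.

t=0.000: state=(0.810)
step 1 (dt=0.02): k1=(0.486), k2=(0.489), k3=(0.489), k4=(0.491); state += dt/6·(k1+2k2+2k3+k4)
t=0.020: state=(0.820)
t=0.040: state=(0.830)
t=0.060: state=(0.840)
continuing one RK4 step at a time; state shown every 25 steps (Δt=0.5):
t=0.500: state=(1.089)
t=1.000: state=(1.449)
t=1.500: state=(1.903)
t=2.000: state=(2.460)
t=2.500: state=(3.120)
t=3.000: state=(3.870)
t=3.500: state=(4.682)
t=4.000: state=(5.518)
t=4.500: state=(6.335)
t=5.000: state=(7.094)
t=5.500: state=(7.766)
t=6.000: state=(8.336)
t=6.500: state=(8.802)
t=6.780: state=(9.021)

(x) = (9.021)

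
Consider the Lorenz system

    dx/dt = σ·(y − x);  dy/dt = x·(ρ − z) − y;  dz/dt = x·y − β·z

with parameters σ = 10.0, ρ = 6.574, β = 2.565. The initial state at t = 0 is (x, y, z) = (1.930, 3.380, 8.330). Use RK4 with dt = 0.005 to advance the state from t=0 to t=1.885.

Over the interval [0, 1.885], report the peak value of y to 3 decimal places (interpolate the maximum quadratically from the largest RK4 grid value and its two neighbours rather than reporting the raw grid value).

max y = 4.559

t=0.000: state=(1.930, 3.380, 8.330)
step 1 (dt=0.005): k1=(14.500, -6.769, -14.843), k2=(13.968, -6.743, -14.659), k3=(13.982, -6.742, -14.664), k4=(13.464, -6.712, -14.486); state += dt/6·(k1+2k2+2k3+k4)
t=0.005: state=(2.000, 3.346, 8.257)
t=0.010: state=(2.065, 3.313, 8.185)
t=0.015: state=(2.125, 3.280, 8.115)
continuing one RK4 step at a time; state shown every 20 steps (Δt=0.1):
t=0.100: state=(2.625, 2.817, 7.090)
t=0.200: state=(2.633, 2.548, 6.106)
t=0.300: state=(2.561, 2.526, 5.300)
t=0.400: state=(2.586, 2.676, 4.687)
t=0.500: state=(2.740, 2.955, 4.286)
t=0.600: state=(3.009, 3.328, 4.113)
t=0.700: state=(3.365, 3.752, 4.181)
t=0.800: state=(3.763, 4.160, 4.487)
t=0.900: state=(4.132, 4.458, 4.985)
t=1.000: state=(4.387, 4.559, 5.566)
t=1.100: state=(4.461, 4.436, 6.075)
t=1.200: state=(4.346, 4.151, 6.374)
t=1.300: state=(4.100, 3.820, 6.414)
t=1.400: state=(3.817, 3.544, 6.242)
t=1.500: state=(3.575, 3.372, 5.950)
t=1.600: state=(3.420, 3.313, 5.629)
t=1.700: state=(3.361, 3.349, 5.347)
t=1.800: state=(3.391, 3.459, 5.148)
t=1.885: state=(3.472, 3.590, 5.063)
largest grid value and its neighbours: y(0.990)=4.55883, y(0.995)=4.55901, y(1.000)=4.55861
parabola through these three points peaks at t≈0.994 with y≈4.55902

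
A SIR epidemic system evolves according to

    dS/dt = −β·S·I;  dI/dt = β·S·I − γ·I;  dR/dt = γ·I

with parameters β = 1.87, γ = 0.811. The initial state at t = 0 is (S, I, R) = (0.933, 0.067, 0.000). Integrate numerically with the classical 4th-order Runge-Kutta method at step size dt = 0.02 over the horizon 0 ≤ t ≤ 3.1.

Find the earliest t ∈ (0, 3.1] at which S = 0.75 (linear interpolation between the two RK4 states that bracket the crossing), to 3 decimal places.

t=0.000: state=(0.933, 0.067, 0.000)
step 1 (dt=0.02): k1=(-0.117, 0.063, 0.054), k2=(-0.118, 0.063, 0.055), k3=(-0.118, 0.063, 0.055), k4=(-0.119, 0.063, 0.055); state += dt/6·(k1+2k2+2k3+k4)
t=0.020: state=(0.931, 0.068, 0.001)
t=0.040: state=(0.928, 0.070, 0.002)
t=0.060: state=(0.926, 0.071, 0.003)
continuing one RK4 step at a time; state shown every 10 steps (Δt=0.2):
t=0.200: state=(0.908, 0.080, 0.012)
t=0.400: state=(0.878, 0.095, 0.026)
t=0.600: state=(0.845, 0.112, 0.043)
t=0.800: state=(0.808, 0.130, 0.063)
t=1.000: state=(0.767, 0.148, 0.085)
t=1.060: state=(0.754, 0.154, 0.092)
next step: t=1.080: state=(0.750, 0.156, 0.095) — S has crossed 0.75
linear interpolation between t=1.060 (0.75386) and t=1.080 (0.74952) → t≈1.078

t = 1.078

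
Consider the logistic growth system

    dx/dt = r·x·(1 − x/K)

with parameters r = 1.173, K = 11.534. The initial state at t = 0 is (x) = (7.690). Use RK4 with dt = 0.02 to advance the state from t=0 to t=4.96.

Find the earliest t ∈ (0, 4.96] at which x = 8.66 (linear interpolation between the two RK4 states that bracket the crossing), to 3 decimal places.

t=0.000: state=(7.690)
step 1 (dt=0.02): k1=(3.006), k2=(2.994), k3=(2.994), k4=(2.982); state += dt/6·(k1+2k2+2k3+k4)
t=0.020: state=(7.750)
t=0.040: state=(7.809)
t=0.060: state=(7.868)
continuing one RK4 step at a time; state shown every 10 steps (Δt=0.2):
t=0.200: state=(8.266)
t=0.340: state=(8.637)
next step: t=0.360: state=(8.687) — x has crossed 8.66
linear interpolation between t=0.340 (8.63667) and t=0.360 (8.68727) → t≈0.349

t = 0.349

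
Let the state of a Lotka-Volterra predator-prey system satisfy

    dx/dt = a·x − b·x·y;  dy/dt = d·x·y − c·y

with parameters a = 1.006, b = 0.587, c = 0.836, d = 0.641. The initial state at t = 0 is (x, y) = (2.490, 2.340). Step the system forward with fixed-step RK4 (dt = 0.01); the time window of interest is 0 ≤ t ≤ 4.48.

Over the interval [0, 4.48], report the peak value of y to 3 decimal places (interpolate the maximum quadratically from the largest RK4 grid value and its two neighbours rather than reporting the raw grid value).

t=0.000: state=(2.490, 2.340)
step 1 (dt=0.01): k1=(-0.915, 1.779), k2=(-0.927, 1.778), k3=(-0.927, 1.778), k4=(-0.938, 1.778); state += dt/6·(k1+2k2+2k3+k4)
t=0.010: state=(2.481, 2.358)
t=0.020: state=(2.471, 2.376)
t=0.030: state=(2.462, 2.393)
continuing one RK4 step at a time; state shown every 20 steps (Δt=0.2):
t=0.200: state=(2.266, 2.688)
t=0.400: state=(1.985, 2.987)
t=0.600: state=(1.686, 3.198)
t=0.800: state=(1.407, 3.298)
t=1.000: state=(1.168, 3.289)
t=1.200: state=(0.975, 3.191)
t=1.400: state=(0.828, 3.029)
t=1.600: state=(0.717, 2.828)
t=1.800: state=(0.638, 2.609)
t=2.000: state=(0.582, 2.386)
t=2.200: state=(0.544, 2.169)
t=2.400: state=(0.522, 1.965)
t=2.600: state=(0.513, 1.776)
t=2.800: state=(0.514, 1.605)
t=3.000: state=(0.526, 1.451)
t=3.200: state=(0.547, 1.315)
t=3.400: state=(0.577, 1.196)
t=3.600: state=(0.617, 1.092)
t=3.800: state=(0.667, 1.003)
t=4.000: state=(0.729, 0.928)
t=4.200: state=(0.802, 0.866)
t=4.400: state=(0.889, 0.816)
t=4.480: state=(0.927, 0.800)
largest grid value and its neighbours: y(0.870)=3.30612, y(0.880)=3.30629, y(0.890)=3.30619
parabola through these three points peaks at t≈0.881 with y≈3.30629

max y = 3.306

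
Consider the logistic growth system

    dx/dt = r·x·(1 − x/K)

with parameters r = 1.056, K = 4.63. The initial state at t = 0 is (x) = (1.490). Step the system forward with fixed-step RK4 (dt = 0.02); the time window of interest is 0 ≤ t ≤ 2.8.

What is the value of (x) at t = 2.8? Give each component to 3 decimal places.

(x) = (4.173)

t=0.000: state=(1.490)
step 1 (dt=0.02): k1=(1.067), k2=(1.071), k3=(1.071), k4=(1.075); state += dt/6·(k1+2k2+2k3+k4)
t=0.020: state=(1.511)
t=0.040: state=(1.533)
t=0.060: state=(1.555)
continuing one RK4 step at a time; state shown every 5 steps (Δt=0.1):
t=0.100: state=(1.599)
t=0.200: state=(1.711)
t=0.300: state=(1.826)
t=0.400: state=(1.944)
t=0.500: state=(2.064)
t=0.600: state=(2.186)
t=0.700: state=(2.308)
t=0.800: state=(2.430)
t=0.900: state=(2.551)
t=1.000: state=(2.672)
t=1.100: state=(2.790)
t=1.200: state=(2.906)
t=1.300: state=(3.018)
t=1.400: state=(3.127)
t=1.500: state=(3.232)
t=1.600: state=(3.333)
t=1.700: state=(3.430)
t=1.800: state=(3.521)
t=1.900: state=(3.608)
t=2.000: state=(3.689)
t=2.100: state=(3.766)
t=2.200: state=(3.838)
t=2.300: state=(3.905)
t=2.400: state=(3.967)
t=2.500: state=(4.025)
t=2.600: state=(4.078)
t=2.700: state=(4.127)
t=2.800: state=(4.173)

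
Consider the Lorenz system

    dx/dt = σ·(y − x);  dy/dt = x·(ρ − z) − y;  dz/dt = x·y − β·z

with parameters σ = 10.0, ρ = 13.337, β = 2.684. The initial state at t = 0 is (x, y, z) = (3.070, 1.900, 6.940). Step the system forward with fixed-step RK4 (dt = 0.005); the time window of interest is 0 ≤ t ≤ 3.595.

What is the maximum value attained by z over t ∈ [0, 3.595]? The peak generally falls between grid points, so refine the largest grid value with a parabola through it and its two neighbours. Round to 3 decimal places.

max z = 17.151

t=0.000: state=(3.070, 1.900, 6.940)
step 1 (dt=0.005): k1=(-11.700, 17.739, -12.794), k2=(-10.964, 17.605, -12.629), k3=(-10.986, 17.615, -12.627), k4=(-10.270, 17.490, -12.463); state += dt/6·(k1+2k2+2k3+k4)
t=0.005: state=(3.015, 1.988, 6.877)
t=0.010: state=(2.967, 2.075, 6.815)
t=0.015: state=(2.926, 2.161, 6.755)
continuing one RK4 step at a time; state shown every 40 steps (Δt=0.2):
t=0.200: state=(4.108, 5.711, 6.030)
t=0.400: state=(8.209, 9.931, 11.917)
t=0.600: state=(7.082, 4.623, 16.911)
t=0.800: state=(3.284, 2.413, 12.095)
t=1.000: state=(3.181, 3.787, 8.460)
t=1.200: state=(5.464, 7.061, 8.630)
t=1.400: state=(7.998, 8.210, 14.161)
t=1.600: state=(5.781, 4.128, 14.922)
t=1.800: state=(3.800, 3.565, 11.169)
t=2.000: state=(4.527, 5.398, 9.298)
t=2.200: state=(6.702, 7.697, 11.471)
t=2.400: state=(6.960, 6.131, 14.699)
t=2.600: state=(4.915, 4.142, 12.980)
t=2.800: state=(4.479, 4.778, 10.597)
t=3.000: state=(5.759, 6.593, 10.753)
t=3.200: state=(6.854, 6.863, 13.338)
t=3.400: state=(5.816, 5.050, 13.653)
t=3.595: state=(4.837, 4.703, 11.790)
largest grid value and its neighbours: z(0.560)=17.14740, z(0.565)=17.15052, z(0.570)=17.14355
parabola through these three points peaks at t≈0.564 with z≈17.15070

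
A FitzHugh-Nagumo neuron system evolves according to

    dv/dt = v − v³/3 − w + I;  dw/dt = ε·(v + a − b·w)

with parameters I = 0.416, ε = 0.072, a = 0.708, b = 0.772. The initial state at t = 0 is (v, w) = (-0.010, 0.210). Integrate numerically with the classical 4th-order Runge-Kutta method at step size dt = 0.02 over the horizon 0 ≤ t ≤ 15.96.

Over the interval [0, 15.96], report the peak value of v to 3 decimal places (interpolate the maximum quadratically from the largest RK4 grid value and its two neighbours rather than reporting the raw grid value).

t=0.000: state=(-0.010, 0.210)
step 1 (dt=0.02): k1=(0.196, 0.039), k2=(0.198, 0.039), k3=(0.198, 0.039), k4=(0.199, 0.039); state += dt/6·(k1+2k2+2k3+k4)
t=0.020: state=(-0.006, 0.211)
t=0.040: state=(-0.002, 0.212)
t=0.060: state=(0.002, 0.212)
continuing one RK4 step at a time; state shown every 50 steps (Δt=1):
t=1.000: state=(0.294, 0.257)
t=2.000: state=(0.912, 0.333)
t=3.000: state=(1.503, 0.452)
t=4.000: state=(1.636, 0.589)
t=5.000: state=(1.596, 0.720)
t=6.000: state=(1.523, 0.840)
t=7.000: state=(1.440, 0.948)
t=8.000: state=(1.348, 1.044)
t=9.000: state=(1.245, 1.128)
t=10.000: state=(1.124, 1.200)
t=11.000: state=(0.972, 1.258)
t=12.000: state=(0.755, 1.301)
t=13.000: state=(0.368, 1.321)
t=14.000: state=(-0.545, 1.297)
t=15.000: state=(-1.804, 1.189)
t=15.960: state=(-1.989, 1.044)
largest grid value and its neighbours: v(4.000)=1.63600, v(4.020)=1.63604, v(4.040)=1.63602
parabola through these three points peaks at t≈4.025 with v≈1.63604

max v = 1.636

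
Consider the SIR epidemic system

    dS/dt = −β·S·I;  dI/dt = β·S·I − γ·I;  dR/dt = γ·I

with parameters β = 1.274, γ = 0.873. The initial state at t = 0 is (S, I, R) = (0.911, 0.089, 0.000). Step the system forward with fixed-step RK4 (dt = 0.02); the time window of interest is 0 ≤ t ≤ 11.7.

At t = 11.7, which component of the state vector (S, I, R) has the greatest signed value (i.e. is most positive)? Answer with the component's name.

t=0.000: state=(0.911, 0.089, 0.000)
step 1 (dt=0.02): k1=(-0.103, 0.026, 0.078), k2=(-0.103, 0.026, 0.078), k3=(-0.103, 0.026, 0.078), k4=(-0.104, 0.026, 0.078); state += dt/6·(k1+2k2+2k3+k4)
t=0.020: state=(0.909, 0.090, 0.002)
t=0.040: state=(0.907, 0.090, 0.003)
t=0.060: state=(0.905, 0.091, 0.005)
continuing one RK4 step at a time; state shown every 25 steps (Δt=0.5):
t=0.500: state=(0.857, 0.101, 0.042)
t=1.000: state=(0.801, 0.111, 0.088)
t=1.500: state=(0.745, 0.117, 0.138)
t=2.000: state=(0.691, 0.120, 0.190)
t=2.500: state=(0.640, 0.118, 0.242)
t=3.000: state=(0.595, 0.113, 0.292)
t=3.500: state=(0.555, 0.105, 0.340)
t=4.000: state=(0.520, 0.096, 0.384)
t=4.500: state=(0.491, 0.085, 0.423)
t=5.000: state=(0.467, 0.075, 0.458)
t=5.500: state=(0.446, 0.065, 0.489)
t=6.000: state=(0.430, 0.055, 0.515)
t=6.500: state=(0.416, 0.047, 0.537)
t=7.000: state=(0.405, 0.039, 0.556)
t=7.500: state=(0.395, 0.033, 0.572)
t=8.000: state=(0.388, 0.027, 0.585)
t=8.500: state=(0.382, 0.022, 0.596)
t=9.000: state=(0.377, 0.018, 0.604)
t=9.500: state=(0.373, 0.015, 0.612)
t=10.000: state=(0.370, 0.012, 0.618)
t=10.500: state=(0.367, 0.010, 0.623)
t=11.000: state=(0.365, 0.008, 0.627)
t=11.500: state=(0.363, 0.007, 0.630)
t=11.700: state=(0.363, 0.006, 0.631)
compare at T: S=0.363, I=0.006, R=0.631

largest component: R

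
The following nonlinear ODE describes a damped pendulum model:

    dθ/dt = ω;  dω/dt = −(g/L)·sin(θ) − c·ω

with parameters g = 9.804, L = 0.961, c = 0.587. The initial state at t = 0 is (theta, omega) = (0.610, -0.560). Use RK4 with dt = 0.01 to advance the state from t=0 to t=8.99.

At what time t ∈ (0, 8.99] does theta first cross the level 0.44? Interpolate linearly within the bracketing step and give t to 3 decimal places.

t=0.000: state=(0.610, -0.560)
step 1 (dt=0.01): k1=(-0.560, -5.516), k2=(-0.588, -5.476), k3=(-0.587, -5.475), k4=(-0.615, -5.434); state += dt/6·(k1+2k2+2k3+k4)
t=0.010: state=(0.604, -0.615)
t=0.020: state=(0.598, -0.669)
t=0.030: state=(0.591, -0.722)
t=0.170: state=(0.443, -1.349)
next step: t=0.180: state=(0.429, -1.384) — theta has crossed 0.44
linear interpolation between t=0.170 (0.44304) and t=0.180 (0.42937) → t≈0.172

t = 0.172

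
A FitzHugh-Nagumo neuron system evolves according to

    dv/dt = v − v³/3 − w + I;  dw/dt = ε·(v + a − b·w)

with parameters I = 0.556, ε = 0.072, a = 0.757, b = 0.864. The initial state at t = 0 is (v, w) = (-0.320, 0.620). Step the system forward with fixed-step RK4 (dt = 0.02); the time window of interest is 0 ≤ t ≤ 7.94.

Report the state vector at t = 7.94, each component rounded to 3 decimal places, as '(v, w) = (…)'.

(v, w) = (-1.453, 0.076)

t=0.000: state=(-0.320, 0.620)
step 1 (dt=0.02): k1=(-0.373, -0.007), k2=(-0.376, -0.007), k3=(-0.376, -0.007), k4=(-0.380, -0.008); state += dt/6·(k1+2k2+2k3+k4)
t=0.020: state=(-0.328, 0.620)
t=0.040: state=(-0.335, 0.620)
t=0.060: state=(-0.343, 0.620)
continuing one RK4 step at a time; state shown every 25 steps (Δt=0.5):
t=0.500: state=(-0.550, 0.613)
t=1.000: state=(-0.865, 0.596)
t=1.500: state=(-1.206, 0.568)
t=2.000: state=(-1.465, 0.529)
t=2.500: state=(-1.600, 0.485)
t=3.000: state=(-1.647, 0.439)
t=3.500: state=(-1.652, 0.394)
t=4.000: state=(-1.639, 0.351)
t=4.500: state=(-1.620, 0.309)
t=5.000: state=(-1.597, 0.269)
t=5.500: state=(-1.573, 0.232)
t=6.000: state=(-1.549, 0.196)
t=6.500: state=(-1.524, 0.163)
t=7.000: state=(-1.499, 0.131)
t=7.500: state=(-1.475, 0.101)
t=7.940: state=(-1.453, 0.076)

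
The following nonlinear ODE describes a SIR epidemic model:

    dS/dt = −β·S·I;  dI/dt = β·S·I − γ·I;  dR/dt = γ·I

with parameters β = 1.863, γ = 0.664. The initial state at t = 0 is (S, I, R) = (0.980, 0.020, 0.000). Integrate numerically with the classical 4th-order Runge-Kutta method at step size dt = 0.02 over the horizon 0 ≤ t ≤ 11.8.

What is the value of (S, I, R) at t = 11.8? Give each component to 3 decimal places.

t=0.000: state=(0.980, 0.020, 0.000)
step 1 (dt=0.02): k1=(-0.037, 0.023, 0.013), k2=(-0.037, 0.023, 0.013), k3=(-0.037, 0.023, 0.013), k4=(-0.037, 0.024, 0.014); state += dt/6·(k1+2k2+2k3+k4)
t=0.020: state=(0.979, 0.020, 0.000)
t=0.040: state=(0.979, 0.021, 0.001)
t=0.060: state=(0.978, 0.021, 0.001)
continuing one RK4 step at a time; state shown every 25 steps (Δt=0.5):
t=0.500: state=(0.956, 0.035, 0.009)
t=1.000: state=(0.915, 0.061, 0.025)
t=1.500: state=(0.850, 0.099, 0.051)
t=2.000: state=(0.757, 0.151, 0.092)
t=2.500: state=(0.640, 0.208, 0.152)
t=3.000: state=(0.515, 0.256, 0.229)
t=3.500: state=(0.401, 0.281, 0.319)
t=4.000: state=(0.308, 0.279, 0.412)
t=4.500: state=(0.239, 0.258, 0.502)
t=5.000: state=(0.191, 0.226, 0.583)
t=5.500: state=(0.157, 0.191, 0.652)
t=6.000: state=(0.134, 0.157, 0.710)
t=6.500: state=(0.117, 0.126, 0.756)
t=7.000: state=(0.106, 0.100, 0.794)
t=7.500: state=(0.097, 0.079, 0.824)
t=8.000: state=(0.091, 0.062, 0.847)
t=8.500: state=(0.086, 0.048, 0.865)
t=9.000: state=(0.083, 0.038, 0.879)
t=9.500: state=(0.081, 0.029, 0.890)
t=10.000: state=(0.079, 0.022, 0.899)
t=10.500: state=(0.077, 0.017, 0.905)
t=11.000: state=(0.076, 0.013, 0.910)
t=11.500: state=(0.075, 0.010, 0.914)
t=11.800: state=(0.075, 0.009, 0.916)

(S, I, R) = (0.075, 0.009, 0.916)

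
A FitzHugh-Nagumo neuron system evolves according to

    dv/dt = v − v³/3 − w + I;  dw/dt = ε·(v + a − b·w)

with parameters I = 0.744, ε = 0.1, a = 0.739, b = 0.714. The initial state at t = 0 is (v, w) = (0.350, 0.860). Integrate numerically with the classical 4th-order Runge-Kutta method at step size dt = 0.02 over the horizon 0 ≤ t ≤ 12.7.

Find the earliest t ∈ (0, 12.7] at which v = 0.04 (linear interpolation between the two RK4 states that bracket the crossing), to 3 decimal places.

t = 10.065

t=0.000: state=(0.350, 0.860)
step 1 (dt=0.02): k1=(0.220, 0.047), k2=(0.221, 0.048), k3=(0.221, 0.048), k4=(0.223, 0.048); state += dt/6·(k1+2k2+2k3+k4)
t=0.020: state=(0.354, 0.861)
t=0.040: state=(0.359, 0.862)
t=0.060: state=(0.363, 0.863)
continuing one RK4 step at a time; state shown every 25 steps (Δt=0.5):
t=0.500: state=(0.479, 0.886)
t=1.000: state=(0.651, 0.919)
t=1.500: state=(0.857, 0.960)
t=2.000: state=(1.068, 1.010)
t=2.500: state=(1.239, 1.068)
t=3.000: state=(1.346, 1.131)
t=3.500: state=(1.391, 1.195)
t=4.000: state=(1.395, 1.258)
t=4.500: state=(1.372, 1.318)
t=5.000: state=(1.334, 1.375)
t=5.500: state=(1.286, 1.427)
t=6.000: state=(1.229, 1.475)
t=6.500: state=(1.165, 1.518)
t=7.000: state=(1.092, 1.557)
t=7.500: state=(1.009, 1.590)
t=8.000: state=(0.911, 1.618)
t=8.500: state=(0.791, 1.639)
t=9.000: state=(0.635, 1.653)
t=9.500: state=(0.420, 1.658)
t=10.000: state=(0.095, 1.649)
t=10.060: state=(0.045, 1.647)
next step: t=10.080: state=(0.027, 1.646) — v has crossed 0.04
linear interpolation between t=10.060 (0.04452) and t=10.080 (0.02719) → t≈10.065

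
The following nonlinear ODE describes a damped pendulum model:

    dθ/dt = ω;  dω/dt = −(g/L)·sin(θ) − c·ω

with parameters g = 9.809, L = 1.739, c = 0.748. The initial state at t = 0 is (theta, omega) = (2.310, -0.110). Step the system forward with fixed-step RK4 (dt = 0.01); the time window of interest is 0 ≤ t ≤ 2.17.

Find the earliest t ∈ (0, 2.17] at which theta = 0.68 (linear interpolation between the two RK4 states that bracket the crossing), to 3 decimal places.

t=0.000: state=(2.310, -0.110)
step 1 (dt=0.01): k1=(-0.110, -4.086), k2=(-0.130, -4.073), k3=(-0.130, -4.073), k4=(-0.151, -4.061); state += dt/6·(k1+2k2+2k3+k4)
t=0.010: state=(2.309, -0.151)
t=0.020: state=(2.307, -0.191)
t=0.030: state=(2.305, -0.231)
continuing one RK4 step at a time; state shown every 10 steps (Δt=0.1):
t=0.100: state=(2.279, -0.508)
t=0.200: state=(2.209, -0.896)
t=0.300: state=(2.100, -1.284)
t=0.400: state=(1.952, -1.678)
t=0.500: state=(1.764, -2.077)
t=0.600: state=(1.537, -2.468)
t=0.700: state=(1.271, -2.825)
t=0.800: state=(0.974, -3.109)
t=0.890: state=(0.686, -3.268)
next step: t=0.900: state=(0.653, -3.278) — theta has crossed 0.68
linear interpolation between t=0.890 (0.68621) and t=0.900 (0.65347) → t≈0.892

t = 0.892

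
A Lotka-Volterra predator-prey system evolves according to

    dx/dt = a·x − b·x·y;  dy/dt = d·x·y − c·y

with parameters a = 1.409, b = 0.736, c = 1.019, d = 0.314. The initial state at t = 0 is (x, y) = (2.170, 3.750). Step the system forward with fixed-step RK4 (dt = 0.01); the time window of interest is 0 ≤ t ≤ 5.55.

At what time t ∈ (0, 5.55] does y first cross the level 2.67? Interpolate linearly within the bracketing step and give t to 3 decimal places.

t = 0.638

t=0.000: state=(2.170, 3.750)
step 1 (dt=0.01): k1=(-2.932, -1.266), k2=(-2.902, -1.281), k3=(-2.902, -1.281), k4=(-2.872, -1.296); state += dt/6·(k1+2k2+2k3+k4)
t=0.010: state=(2.141, 3.737)
t=0.020: state=(2.113, 3.724)
t=0.030: state=(2.085, 3.711)
continuing one RK4 step at a time; state shown every 20 steps (Δt=0.2):
t=0.200: state=(1.692, 3.449)
t=0.400: state=(1.385, 3.096)
t=0.600: state=(1.195, 2.737)
t=0.630: state=(1.174, 2.684)
next step: t=0.640: state=(1.167, 2.667) — y has crossed 2.67
linear interpolation between t=0.630 (2.68444) and t=0.640 (2.66701) → t≈0.638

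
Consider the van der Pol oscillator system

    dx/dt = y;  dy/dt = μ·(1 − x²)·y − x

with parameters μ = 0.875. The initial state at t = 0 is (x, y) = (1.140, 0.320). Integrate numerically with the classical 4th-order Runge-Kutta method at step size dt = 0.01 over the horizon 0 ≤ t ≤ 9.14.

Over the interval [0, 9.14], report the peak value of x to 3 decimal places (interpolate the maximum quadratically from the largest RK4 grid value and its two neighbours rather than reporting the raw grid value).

max x = 1.996

t=0.000: state=(1.140, 0.320)
step 1 (dt=0.01): k1=(0.320, -1.224), k2=(0.314, -1.225), k3=(0.314, -1.225), k4=(0.308, -1.226); state += dt/6·(k1+2k2+2k3+k4)
t=0.010: state=(1.143, 0.308)
t=0.020: state=(1.146, 0.295)
t=0.030: state=(1.149, 0.283)
continuing one RK4 step at a time; state shown every 50 steps (Δt=0.5):
t=0.500: state=(1.150, -0.267)
t=1.000: state=(0.888, -0.777)
t=1.500: state=(0.358, -1.374)
t=2.000: state=(-0.510, -2.058)
t=2.500: state=(-1.483, -1.486)
t=3.000: state=(-1.844, -0.063)
t=3.500: state=(-1.695, 0.558)
t=4.000: state=(-1.329, 0.905)
t=4.500: state=(-0.770, 1.377)
t=5.000: state=(0.110, 2.195)
t=5.500: state=(1.316, 2.232)
t=6.000: state=(1.968, 0.383)
t=6.500: state=(1.907, -0.455)
t=7.000: state=(1.594, -0.771)
t=7.500: state=(1.132, -1.105)
t=8.000: state=(0.443, -1.716)
t=8.500: state=(-0.634, -2.529)
t=9.000: state=(-1.737, -1.424)
t=9.140: state=(-1.895, -0.850)
largest grid value and its neighbours: x(6.150)=1.99578, x(6.160)=1.99581, x(6.170)=1.99565
parabola through these three points peaks at t≈6.157 with x≈1.99582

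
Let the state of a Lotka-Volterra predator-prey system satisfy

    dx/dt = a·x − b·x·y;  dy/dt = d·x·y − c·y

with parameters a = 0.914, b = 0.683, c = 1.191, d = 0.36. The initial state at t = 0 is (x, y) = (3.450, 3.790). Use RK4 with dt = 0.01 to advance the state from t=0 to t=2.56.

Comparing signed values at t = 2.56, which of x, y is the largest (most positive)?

t=0.000: state=(3.450, 3.790)
step 1 (dt=0.01): k1=(-5.777, 0.193), k2=(-5.731, 0.154), k3=(-5.731, 0.154), k4=(-5.685, 0.115); state += dt/6·(k1+2k2+2k3+k4)
t=0.010: state=(3.393, 3.792)
t=0.020: state=(3.336, 3.792)
t=0.030: state=(3.281, 3.792)
continuing one RK4 step at a time; state shown every 10 steps (Δt=0.1):
t=0.100: state=(2.919, 3.772)
t=0.200: state=(2.478, 3.689)
t=0.300: state=(2.119, 3.557)
t=0.400: state=(1.832, 3.389)
t=0.500: state=(1.602, 3.200)
t=0.600: state=(1.421, 2.999)
t=0.700: state=(1.277, 2.795)
t=0.800: state=(1.164, 2.592)
t=0.900: state=(1.076, 2.396)
t=1.000: state=(1.007, 2.208)
t=1.100: state=(0.955, 2.030)
t=1.200: state=(0.916, 1.864)
t=1.300: state=(0.889, 1.709)
t=1.400: state=(0.871, 1.566)
t=1.500: state=(0.861, 1.434)
t=1.600: state=(0.859, 1.313)
t=1.700: state=(0.864, 1.203)
t=1.800: state=(0.875, 1.101)
t=1.900: state=(0.892, 1.009)
t=2.000: state=(0.915, 0.926)
t=2.100: state=(0.944, 0.850)
t=2.200: state=(0.978, 0.781)
t=2.300: state=(1.018, 0.718)
t=2.400: state=(1.064, 0.662)
t=2.500: state=(1.117, 0.611)
t=2.560: state=(1.151, 0.583)
compare at T: x=1.151, y=0.583

largest component: x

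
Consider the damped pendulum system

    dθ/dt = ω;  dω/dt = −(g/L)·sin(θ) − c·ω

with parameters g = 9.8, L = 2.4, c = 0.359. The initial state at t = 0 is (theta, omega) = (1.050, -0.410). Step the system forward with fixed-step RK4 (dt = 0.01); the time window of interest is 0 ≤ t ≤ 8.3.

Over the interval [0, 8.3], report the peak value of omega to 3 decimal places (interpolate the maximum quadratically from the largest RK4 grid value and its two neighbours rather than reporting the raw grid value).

max omega = 1.354

t=0.000: state=(1.050, -0.410)
step 1 (dt=0.01): k1=(-0.410, -3.395), k2=(-0.427, -3.385), k3=(-0.427, -3.384), k4=(-0.444, -3.374); state += dt/6·(k1+2k2+2k3+k4)
t=0.010: state=(1.046, -0.444)
t=0.020: state=(1.041, -0.477)
t=0.030: state=(1.036, -0.511)
continuing one RK4 step at a time; state shown every 50 steps (Δt=0.5):
t=0.500: state=(0.484, -1.680)
t=1.000: state=(-0.373, -1.464)
t=1.500: state=(-0.785, -0.111)
t=2.000: state=(-0.510, 1.099)
t=2.500: state=(0.134, 1.256)
t=3.000: state=(0.560, 0.341)
t=3.500: state=(0.457, -0.692)
t=4.000: state=(-0.008, -1.001)
t=4.500: state=(-0.389, -0.414)
t=5.000: state=(-0.382, 0.417)
t=5.500: state=(-0.055, 0.769)
t=6.000: state=(0.265, 0.411)
t=6.500: state=(0.307, -0.234)
t=7.000: state=(0.083, -0.577)
t=7.500: state=(-0.175, -0.373)
t=8.000: state=(-0.242, 0.114)
t=8.300: state=(-0.170, 0.346)
largest grid value and its neighbours: omega(2.300)=1.35395, omega(2.310)=1.35414, omega(2.320)=1.35378
parabola through these three points peaks at t≈2.308 with omega≈1.35415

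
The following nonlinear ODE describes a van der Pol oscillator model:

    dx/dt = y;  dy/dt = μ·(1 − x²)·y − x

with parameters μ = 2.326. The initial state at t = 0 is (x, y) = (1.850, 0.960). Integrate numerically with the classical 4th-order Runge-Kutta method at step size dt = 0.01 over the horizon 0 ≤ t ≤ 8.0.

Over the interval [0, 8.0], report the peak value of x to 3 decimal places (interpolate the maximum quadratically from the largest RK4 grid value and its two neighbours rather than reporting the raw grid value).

max x = 2.022

t=0.000: state=(1.850, 0.960)
step 1 (dt=0.01): k1=(0.960, -7.259), k2=(0.924, -7.098), k3=(0.925, -7.101), k4=(0.889, -6.939); state += dt/6·(k1+2k2+2k3+k4)
t=0.010: state=(1.859, 0.889)
t=0.020: state=(1.868, 0.821)
t=0.030: state=(1.876, 0.757)
continuing one RK4 step at a time; state shown every 50 steps (Δt=0.5):
t=0.500: state=(1.894, -0.252)
t=1.000: state=(1.741, -0.342)
t=1.500: state=(1.552, -0.416)
t=2.000: state=(1.315, -0.550)
t=2.500: state=(0.972, -0.876)
t=3.000: state=(0.305, -2.080)
t=3.500: state=(-1.401, -3.667)
t=4.000: state=(-2.020, 0.083)
t=4.500: state=(-1.903, 0.294)
t=5.000: state=(-1.743, 0.344)
t=5.500: state=(-1.555, 0.415)
t=6.000: state=(-1.318, 0.548)
t=6.500: state=(-0.977, 0.869)
t=7.000: state=(-0.318, 2.051)
t=7.500: state=(1.378, 3.726)
t=8.000: state=(2.020, -0.074)
largest grid value and its neighbours: x(7.950)=2.02165, x(7.960)=2.02170, x(7.970)=2.02155
parabola through these three points peaks at t≈7.957 with x≈2.02171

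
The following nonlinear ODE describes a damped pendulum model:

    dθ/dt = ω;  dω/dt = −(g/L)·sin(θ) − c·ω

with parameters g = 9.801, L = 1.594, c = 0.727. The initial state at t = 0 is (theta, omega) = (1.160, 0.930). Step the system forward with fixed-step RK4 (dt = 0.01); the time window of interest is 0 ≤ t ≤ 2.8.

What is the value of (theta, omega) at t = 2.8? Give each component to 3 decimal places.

t=0.000: state=(1.160, 0.930)
step 1 (dt=0.01): k1=(0.930, -6.313), k2=(0.898, -6.302), k3=(0.898, -6.301), k4=(0.867, -6.289); state += dt/6·(k1+2k2+2k3+k4)
t=0.010: state=(1.169, 0.867)
t=0.020: state=(1.177, 0.804)
t=0.030: state=(1.185, 0.742)
continuing one RK4 step at a time; state shown every 10 steps (Δt=0.1):
t=0.100: state=(1.222, 0.313)
t=0.200: state=(1.224, -0.268)
t=0.300: state=(1.170, -0.802)
t=0.400: state=(1.065, -1.279)
t=0.500: state=(0.916, -1.686)
t=0.600: state=(0.731, -2.003)
t=0.700: state=(0.520, -2.209)
t=0.800: state=(0.294, -2.288)
t=0.900: state=(0.066, -2.232)
t=1.000: state=(-0.149, -2.050)
t=1.100: state=(-0.340, -1.761)
t=1.200: state=(-0.498, -1.394)
t=1.300: state=(-0.617, -0.981)
t=1.400: state=(-0.694, -0.549)
t=1.500: state=(-0.727, -0.122)
t=1.600: state=(-0.719, 0.281)
t=1.700: state=(-0.672, 0.642)
t=1.800: state=(-0.592, 0.949)
t=1.900: state=(-0.485, 1.187)
t=2.000: state=(-0.358, 1.346)
t=2.100: state=(-0.218, 1.420)
t=2.200: state=(-0.076, 1.407)
t=2.300: state=(0.060, 1.312)
t=2.400: state=(0.184, 1.147)
t=2.500: state=(0.288, 0.927)
t=2.600: state=(0.368, 0.669)
t=2.700: state=(0.421, 0.393)
t=2.800: state=(0.446, 0.115)

(theta, omega) = (0.446, 0.115)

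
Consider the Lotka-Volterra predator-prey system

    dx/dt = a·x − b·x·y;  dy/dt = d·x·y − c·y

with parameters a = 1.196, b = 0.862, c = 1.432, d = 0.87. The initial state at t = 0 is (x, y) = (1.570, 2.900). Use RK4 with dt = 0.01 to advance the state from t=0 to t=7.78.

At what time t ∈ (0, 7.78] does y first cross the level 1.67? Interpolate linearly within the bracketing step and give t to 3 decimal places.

t=0.000: state=(1.570, 2.900)
step 1 (dt=0.01): k1=(-2.047, -0.192), k2=(-2.032, -0.217), k3=(-2.032, -0.217), k4=(-2.018, -0.243); state += dt/6·(k1+2k2+2k3+k4)
t=0.010: state=(1.550, 2.898)
t=0.020: state=(1.530, 2.895)
t=0.030: state=(1.510, 2.892)
continuing one RK4 step at a time; state shown every 50 steps (Δt=0.5):
t=0.500: state=(0.896, 2.366)
t=0.960: state=(0.700, 1.670)
next step: t=0.970: state=(0.698, 1.657) — y has crossed 1.67
linear interpolation between t=0.960 (1.67037) and t=0.970 (1.65666) → t≈0.960

t = 0.960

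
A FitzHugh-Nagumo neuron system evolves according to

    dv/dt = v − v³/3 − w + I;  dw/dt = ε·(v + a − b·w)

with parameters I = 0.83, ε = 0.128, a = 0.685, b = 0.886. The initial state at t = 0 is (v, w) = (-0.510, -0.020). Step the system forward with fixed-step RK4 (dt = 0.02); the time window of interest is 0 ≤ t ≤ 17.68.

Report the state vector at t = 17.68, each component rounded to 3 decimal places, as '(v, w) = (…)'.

t=0.000: state=(-0.510, -0.020)
step 1 (dt=0.02): k1=(0.384, 0.025), k2=(0.387, 0.025), k3=(0.387, 0.025), k4=(0.389, 0.026); state += dt/6·(k1+2k2+2k3+k4)
t=0.020: state=(-0.502, -0.019)
t=0.040: state=(-0.494, -0.019)
t=0.060: state=(-0.486, -0.018)
continuing one RK4 step at a time; state shown every 50 steps (Δt=1):
t=1.000: state=(0.072, 0.034)
t=2.000: state=(1.267, 0.191)
t=3.000: state=(1.858, 0.456)
t=4.000: state=(1.826, 0.714)
t=5.000: state=(1.729, 0.936)
t=6.000: state=(1.628, 1.121)
t=7.000: state=(1.526, 1.275)
t=8.000: state=(1.422, 1.399)
t=9.000: state=(1.314, 1.498)
t=10.000: state=(1.201, 1.572)
t=11.000: state=(1.076, 1.624)
t=12.000: state=(0.929, 1.654)
t=13.000: state=(0.740, 1.661)
t=14.000: state=(0.444, 1.639)
t=15.000: state=(-0.158, 1.568)
t=16.000: state=(-1.327, 1.394)
t=17.000: state=(-1.836, 1.125)
t=17.680: state=(-1.820, 0.945)

(v, w) = (-1.820, 0.945)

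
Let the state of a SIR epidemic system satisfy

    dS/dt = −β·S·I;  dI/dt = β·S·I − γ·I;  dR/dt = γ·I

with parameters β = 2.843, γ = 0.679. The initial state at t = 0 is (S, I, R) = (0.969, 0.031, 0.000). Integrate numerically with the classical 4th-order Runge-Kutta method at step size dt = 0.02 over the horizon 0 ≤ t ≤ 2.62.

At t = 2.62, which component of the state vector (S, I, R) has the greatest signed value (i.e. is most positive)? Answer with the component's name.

t=0.000: state=(0.969, 0.031, 0.000)
step 1 (dt=0.02): k1=(-0.085, 0.064, 0.021), k2=(-0.087, 0.066, 0.021), k3=(-0.087, 0.066, 0.021), k4=(-0.089, 0.067, 0.022); state += dt/6·(k1+2k2+2k3+k4)
t=0.020: state=(0.967, 0.032, 0.000)
t=0.040: state=(0.965, 0.034, 0.001)
t=0.060: state=(0.964, 0.035, 0.001)
continuing one RK4 step at a time; state shown every 5 steps (Δt=0.1):
t=0.100: state=(0.960, 0.038, 0.002)
t=0.200: state=(0.948, 0.047, 0.005)
t=0.300: state=(0.934, 0.057, 0.009)
t=0.400: state=(0.918, 0.069, 0.013)
t=0.500: state=(0.898, 0.084, 0.018)
t=0.600: state=(0.875, 0.101, 0.024)
t=0.700: state=(0.848, 0.120, 0.032)
t=0.800: state=(0.817, 0.142, 0.041)
t=0.900: state=(0.782, 0.167, 0.051)
t=1.000: state=(0.743, 0.194, 0.064)
t=1.100: state=(0.700, 0.222, 0.078)
t=1.200: state=(0.654, 0.252, 0.094)
t=1.300: state=(0.606, 0.282, 0.112)
t=1.400: state=(0.557, 0.310, 0.132)
t=1.500: state=(0.508, 0.338, 0.154)
t=1.600: state=(0.460, 0.362, 0.178)
t=1.700: state=(0.414, 0.383, 0.203)
t=1.800: state=(0.370, 0.400, 0.230)
t=1.900: state=(0.330, 0.413, 0.257)
t=2.000: state=(0.293, 0.421, 0.286)
t=2.100: state=(0.260, 0.426, 0.314)
t=2.200: state=(0.230, 0.427, 0.343)
t=2.300: state=(0.204, 0.424, 0.372)
t=2.400: state=(0.181, 0.418, 0.401)
t=2.500: state=(0.161, 0.410, 0.429)
t=2.600: state=(0.143, 0.400, 0.457)
t=2.620: state=(0.140, 0.398, 0.462)
compare at T: S=0.140, I=0.398, R=0.462

largest component: R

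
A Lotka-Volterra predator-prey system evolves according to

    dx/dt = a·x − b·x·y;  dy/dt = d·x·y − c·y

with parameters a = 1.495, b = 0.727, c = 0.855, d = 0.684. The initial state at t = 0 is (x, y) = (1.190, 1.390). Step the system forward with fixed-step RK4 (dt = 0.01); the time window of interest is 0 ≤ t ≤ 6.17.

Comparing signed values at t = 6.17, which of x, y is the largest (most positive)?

largest component: x

t=0.000: state=(1.190, 1.390)
step 1 (dt=0.01): k1=(0.577, -0.057), k2=(0.578, -0.054), k3=(0.578, -0.054), k4=(0.580, -0.052); state += dt/6·(k1+2k2+2k3+k4)
t=0.010: state=(1.196, 1.389)
t=0.020: state=(1.202, 1.389)
t=0.030: state=(1.207, 1.389)
continuing one RK4 step at a time; state shown every 20 steps (Δt=0.2):
t=0.200: state=(1.311, 1.390)
t=0.400: state=(1.443, 1.414)
t=0.600: state=(1.579, 1.466)
t=0.800: state=(1.711, 1.547)
t=1.000: state=(1.828, 1.661)
t=1.200: state=(1.916, 1.810)
t=1.400: state=(1.961, 1.989)
t=1.600: state=(1.951, 2.193)
t=1.800: state=(1.884, 2.404)
t=2.000: state=(1.765, 2.602)
t=2.200: state=(1.611, 2.763)
t=2.400: state=(1.441, 2.869)
t=2.600: state=(1.275, 2.912)
t=2.800: state=(1.127, 2.892)
t=3.000: state=(1.003, 2.819)
t=3.200: state=(0.905, 2.706)
t=3.400: state=(0.831, 2.567)
t=3.600: state=(0.780, 2.416)
t=3.800: state=(0.749, 2.260)
t=4.000: state=(0.735, 2.108)
t=4.200: state=(0.738, 1.964)
t=4.400: state=(0.755, 1.833)
t=4.600: state=(0.786, 1.717)
t=4.800: state=(0.833, 1.616)
t=5.000: state=(0.893, 1.532)
t=5.200: state=(0.969, 1.467)
t=5.400: state=(1.059, 1.420)
t=5.600: state=(1.165, 1.393)
t=5.800: state=(1.283, 1.388)
t=6.000: state=(1.413, 1.407)
t=6.170: state=(1.528, 1.443)
compare at T: x=1.528, y=1.443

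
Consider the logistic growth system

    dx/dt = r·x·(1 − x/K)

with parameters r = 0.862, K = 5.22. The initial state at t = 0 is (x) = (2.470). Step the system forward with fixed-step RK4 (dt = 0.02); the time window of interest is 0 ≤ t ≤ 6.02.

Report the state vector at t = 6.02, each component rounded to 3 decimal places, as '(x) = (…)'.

t=0.000: state=(2.470)
step 1 (dt=0.02): k1=(1.122), k2=(1.122), k3=(1.122), k4=(1.123); state += dt/6·(k1+2k2+2k3+k4)
t=0.020: state=(2.492)
t=0.040: state=(2.515)
t=0.060: state=(2.537)
continuing one RK4 step at a time; state shown every 10 steps (Δt=0.2):
t=0.200: state=(2.695)
t=0.400: state=(2.918)
t=0.600: state=(3.137)
t=0.800: state=(3.349)
t=1.000: state=(3.551)
t=1.200: state=(3.740)
t=1.400: state=(3.916)
t=1.600: state=(4.077)
t=1.800: state=(4.224)
t=2.000: state=(4.355)
t=2.200: state=(4.473)
t=2.400: state=(4.576)
t=2.600: state=(4.667)
t=2.800: state=(4.747)
t=3.000: state=(4.816)
t=3.200: state=(4.876)
t=3.400: state=(4.927)
t=3.600: state=(4.971)
t=3.800: state=(5.009)
t=4.000: state=(5.041)
t=4.200: state=(5.069)
t=4.400: state=(5.092)
t=4.600: state=(5.112)
t=4.800: state=(5.129)
t=5.000: state=(5.143)
t=5.200: state=(5.155)
t=5.400: state=(5.165)
t=5.600: state=(5.174)
t=5.800: state=(5.181)
t=6.000: state=(5.187)
t=6.020: state=(5.188)

(x) = (5.188)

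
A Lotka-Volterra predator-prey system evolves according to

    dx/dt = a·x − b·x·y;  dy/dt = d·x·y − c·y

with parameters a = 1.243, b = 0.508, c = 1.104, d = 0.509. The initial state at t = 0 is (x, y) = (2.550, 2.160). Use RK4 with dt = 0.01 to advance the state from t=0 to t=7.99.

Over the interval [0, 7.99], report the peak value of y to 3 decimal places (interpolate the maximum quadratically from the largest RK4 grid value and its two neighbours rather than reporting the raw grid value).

t=0.000: state=(2.550, 2.160)
step 1 (dt=0.01): k1=(0.372, 0.419), k2=(0.369, 0.421), k3=(0.369, 0.421), k4=(0.367, 0.424); state += dt/6·(k1+2k2+2k3+k4)
t=0.010: state=(2.554, 2.164)
t=0.020: state=(2.557, 2.168)
t=0.030: state=(2.561, 2.173)
continuing one RK4 step at a time; state shown every 50 steps (Δt=0.5):
t=0.500: state=(2.658, 2.422)
t=1.000: state=(2.573, 2.725)
t=1.500: state=(2.327, 2.934)
t=2.000: state=(2.044, 2.944)
t=2.500: state=(1.836, 2.771)
t=3.000: state=(1.747, 2.511)
t=3.500: state=(1.776, 2.258)
t=4.000: state=(1.911, 2.074)
t=4.500: state=(2.127, 1.994)
t=5.000: state=(2.380, 2.037)
t=5.500: state=(2.590, 2.213)
t=6.000: state=(2.657, 2.494)
t=6.500: state=(2.526, 2.788)
t=7.000: state=(2.259, 2.955)
t=7.500: state=(1.986, 2.917)
t=7.990: state=(1.806, 2.719)
largest grid value and its neighbours: y(1.760)=2.96579, y(1.770)=2.96585, y(1.780)=2.96582
parabola through these three points peaks at t≈1.772 with y≈2.96585

max y = 2.966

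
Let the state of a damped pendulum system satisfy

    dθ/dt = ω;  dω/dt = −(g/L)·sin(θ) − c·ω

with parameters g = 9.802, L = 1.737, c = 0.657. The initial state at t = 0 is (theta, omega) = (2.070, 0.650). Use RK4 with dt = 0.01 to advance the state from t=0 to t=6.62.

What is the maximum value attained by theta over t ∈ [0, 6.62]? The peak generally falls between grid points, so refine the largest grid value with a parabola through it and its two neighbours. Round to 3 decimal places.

t=0.000: state=(2.070, 0.650)
step 1 (dt=0.01): k1=(0.650, -5.381), k2=(0.623, -5.355), k3=(0.623, -5.355), k4=(0.596, -5.329); state += dt/6·(k1+2k2+2k3+k4)
t=0.010: state=(2.076, 0.596)
t=0.020: state=(2.082, 0.543)
t=0.030: state=(2.087, 0.491)
continuing one RK4 step at a time; state shown every 25 steps (Δt=0.25):
t=0.250: state=(2.075, -0.573)
t=0.500: state=(1.792, -1.689)
t=0.750: state=(1.237, -2.716)
t=1.000: state=(0.473, -3.264)
t=1.250: state=(-0.312, -2.847)
t=1.500: state=(-0.884, -1.658)
t=1.750: state=(-1.127, -0.289)
t=2.000: state=(-1.043, 0.919)
t=2.250: state=(-0.696, 1.780)
t=2.500: state=(-0.201, 2.068)
t=2.750: state=(0.281, 1.684)
t=3.000: state=(0.603, 0.850)
t=3.250: state=(0.697, -0.088)
t=3.500: state=(0.573, -0.861)
t=3.750: state=(0.296, -1.282)
t=4.000: state=(-0.030, -1.254)
t=4.250: state=(-0.298, -0.836)
t=4.500: state=(-0.432, -0.228)
t=4.750: state=(-0.414, 0.355)
t=5.000: state=(-0.271, 0.745)
t=5.250: state=(-0.065, 0.849)
t=5.500: state=(0.130, 0.670)
t=5.750: state=(0.254, 0.309)
t=6.000: state=(0.281, -0.093)
t=6.250: state=(0.216, -0.405)
t=6.500: state=(0.093, -0.545)
t=6.620: state=(0.027, -0.542)
largest grid value and its neighbours: theta(0.120)=2.11064, theta(0.130)=2.11077, theta(0.140)=2.11042
parabola through these three points peaks at t≈0.128 with theta≈2.11078

max theta = 2.111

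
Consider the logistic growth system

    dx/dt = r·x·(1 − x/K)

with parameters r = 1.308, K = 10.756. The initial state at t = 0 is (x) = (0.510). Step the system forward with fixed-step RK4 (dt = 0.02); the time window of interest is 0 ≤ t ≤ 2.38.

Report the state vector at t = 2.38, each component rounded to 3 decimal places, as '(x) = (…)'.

(x) = (5.681)

t=0.000: state=(0.510)
step 1 (dt=0.02): k1=(0.635), k2=(0.643), k3=(0.643), k4=(0.651); state += dt/6·(k1+2k2+2k3+k4)
t=0.020: state=(0.523)
t=0.040: state=(0.536)
t=0.060: state=(0.550)
continuing one RK4 step at a time; state shown every 5 steps (Δt=0.1):
t=0.100: state=(0.577)
t=0.200: state=(0.653)
t=0.300: state=(0.738)
t=0.400: state=(0.833)
t=0.500: state=(0.940)
t=0.600: state=(1.058)
t=0.700: state=(1.190)
t=0.800: state=(1.335)
t=0.900: state=(1.496)
t=1.000: state=(1.672)
t=1.100: state=(1.866)
t=1.200: state=(2.076)
t=1.300: state=(2.304)
t=1.400: state=(2.549)
t=1.500: state=(2.813)
t=1.600: state=(3.093)
t=1.700: state=(3.389)
t=1.800: state=(3.699)
t=1.900: state=(4.023)
t=2.000: state=(4.357)
t=2.100: state=(4.700)
t=2.200: state=(5.049)
t=2.300: state=(5.400)
t=2.380: state=(5.681)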